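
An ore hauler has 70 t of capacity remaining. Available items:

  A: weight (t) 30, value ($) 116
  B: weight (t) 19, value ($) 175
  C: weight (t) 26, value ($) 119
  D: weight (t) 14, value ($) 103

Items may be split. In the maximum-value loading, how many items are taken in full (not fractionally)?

Greedy by value/weight ratio, highest first.
Order: B (175/19=9.21) > D (103/14=7.36) > C (119/26=4.58) > A (116/30=3.87)
Fill: take B (19 @ 175) → take D (14 @ 103) → take C (26 @ 119) → take 11/30 of A → 42.53; 70/70 used.
3 item(s) taken whole; one partial (take 11/30 of A).

3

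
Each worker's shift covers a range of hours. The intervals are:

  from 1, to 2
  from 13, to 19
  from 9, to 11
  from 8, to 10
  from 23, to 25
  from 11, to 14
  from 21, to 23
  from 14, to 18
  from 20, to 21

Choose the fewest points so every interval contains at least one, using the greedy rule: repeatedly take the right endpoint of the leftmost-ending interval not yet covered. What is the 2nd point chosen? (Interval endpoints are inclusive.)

Process intervals by earliest right end; each time one isn't hit yet, stab at its right endpoint.
By right end: [1,2]  [8,10]  [9,11]  [11,14]  [14,18]  [13,19]  [20,21]  [21,23]  [23,25]
[1,2] uncovered → point at 2; [8,10] uncovered → point at 10; [11,14] uncovered → point at 14; [20,21] uncovered → point at 21; [23,25] uncovered → point at 25.
Points: 2, 10, 14, 21, 25 (5 total).

10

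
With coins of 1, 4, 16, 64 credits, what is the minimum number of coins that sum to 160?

4

160 − 2×64→32 − 2×16→0
Total coins = 2 + 2 = 4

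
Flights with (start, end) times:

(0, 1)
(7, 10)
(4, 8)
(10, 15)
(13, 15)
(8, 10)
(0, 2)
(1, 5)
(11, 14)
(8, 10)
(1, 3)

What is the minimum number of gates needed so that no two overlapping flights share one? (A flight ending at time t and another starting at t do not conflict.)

3

The answer is the maximum number of intervals overlapping at any instant.
starts: [0, 0, 1, 1, 4, 7, 8, 8, 10, 11, 13]
ends:   [1, 2, 3, 5, 8, 10, 10, 10, 14, 15, 15]
s0→1 s0→2 e1→1 s1→2 s1→3  — peak 3.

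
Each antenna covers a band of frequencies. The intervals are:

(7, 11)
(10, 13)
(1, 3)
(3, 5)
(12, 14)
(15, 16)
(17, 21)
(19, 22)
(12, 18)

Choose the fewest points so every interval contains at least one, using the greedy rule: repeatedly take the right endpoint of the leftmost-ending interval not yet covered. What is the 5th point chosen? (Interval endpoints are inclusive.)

21

Sorted: [1,3] [3,5] [7,11] [10,13] [12,14] [15,16] [12,18] [17,21] [19,22]
{[1,3],[3,5]} hit by 3; {[7,11],[10,13]} hit by 11; {[12,14]} hit by 14; {[15,16],[12,18]} hit by 16; {[17,21],[19,22]} hit by 21.
Points: 3, 11, 14, 16, 21 (5 total).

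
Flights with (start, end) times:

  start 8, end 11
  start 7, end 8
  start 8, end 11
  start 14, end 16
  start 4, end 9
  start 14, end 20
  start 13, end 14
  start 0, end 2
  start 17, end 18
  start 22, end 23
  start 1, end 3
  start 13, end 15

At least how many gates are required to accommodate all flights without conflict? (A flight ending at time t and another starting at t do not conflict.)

3

Count concurrent intervals with a sweep; the peak is the room count.
Events (time:±→running): 0:+→1 1:+→2 2:-→1 3:-→0 4:+→1 7:+→2 8:-→1 8:+→2 8:+→3 … peak 3.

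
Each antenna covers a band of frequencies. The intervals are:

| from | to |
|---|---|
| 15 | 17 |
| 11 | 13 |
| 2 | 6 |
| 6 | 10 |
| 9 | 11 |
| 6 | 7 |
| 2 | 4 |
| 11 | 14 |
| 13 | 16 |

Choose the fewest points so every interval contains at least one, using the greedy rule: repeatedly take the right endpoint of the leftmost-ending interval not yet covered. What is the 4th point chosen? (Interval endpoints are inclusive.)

16

Sorted: [2,4] [2,6] [6,7] [6,10] [9,11] [11,13] [11,14] [13,16] [15,17]
{[2,4],[2,6]} hit by 4; {[6,7],[6,10]} hit by 7; {[9,11],[11,13],[11,14]} hit by 11; {[13,16],[15,17]} hit by 16.
Points: 4, 7, 11, 16 (4 total).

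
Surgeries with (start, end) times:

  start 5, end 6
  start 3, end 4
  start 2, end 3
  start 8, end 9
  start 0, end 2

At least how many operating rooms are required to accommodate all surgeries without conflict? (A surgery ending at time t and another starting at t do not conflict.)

1

Events (time:±→running): 0:+→1 … peak 1.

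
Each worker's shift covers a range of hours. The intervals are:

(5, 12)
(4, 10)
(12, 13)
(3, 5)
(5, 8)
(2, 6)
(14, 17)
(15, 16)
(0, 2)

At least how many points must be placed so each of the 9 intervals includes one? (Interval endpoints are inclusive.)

Process intervals by earliest right end; each time one isn't hit yet, stab at its right endpoint.
By right end: [0,2]  [3,5]  [2,6]  [5,8]  [4,10]  [5,12]  [12,13]  [15,16]  [14,17]
[0,2] uncovered → point at 2; [3,5] uncovered → point at 5; [12,13] uncovered → point at 13; [15,16] uncovered → point at 16.
Points: 2, 5, 13, 16 (4 total).

4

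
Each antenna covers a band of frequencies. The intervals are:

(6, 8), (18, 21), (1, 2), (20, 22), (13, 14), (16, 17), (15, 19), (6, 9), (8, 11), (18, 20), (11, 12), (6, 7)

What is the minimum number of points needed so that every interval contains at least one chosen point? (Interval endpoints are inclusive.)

Process intervals by earliest right end; each time one isn't hit yet, stab at its right endpoint.
By right end: [1,2]  [6,7]  [6,8]  [6,9]  [8,11]  [11,12]  [13,14]  [16,17]  [15,19]  [18,20]  [18,21]  [20,22]
[1,2] uncovered → point at 2; [6,7] uncovered → point at 7; [8,11] uncovered → point at 11; [13,14] uncovered → point at 14; [16,17] uncovered → point at 17; [18,20] uncovered → point at 20.
Points: 2, 7, 11, 14, 17, 20 (6 total).

6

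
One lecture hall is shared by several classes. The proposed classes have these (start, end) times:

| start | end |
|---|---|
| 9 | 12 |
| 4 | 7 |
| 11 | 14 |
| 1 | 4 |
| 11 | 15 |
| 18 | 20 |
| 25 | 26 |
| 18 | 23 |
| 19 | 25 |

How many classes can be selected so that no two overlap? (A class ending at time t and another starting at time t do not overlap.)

By end time: (1,4), (4,7), (9,12), (11,14), (11,15), (18,20), (18,23), (19,25), (25,26).
Pick (1,4); next start ≥ 4 → (4,7); next start ≥ 7 → (9,12); next start ≥ 12 → (18,20); next start ≥ 20 → (25,26).
Selected 5 classes.

5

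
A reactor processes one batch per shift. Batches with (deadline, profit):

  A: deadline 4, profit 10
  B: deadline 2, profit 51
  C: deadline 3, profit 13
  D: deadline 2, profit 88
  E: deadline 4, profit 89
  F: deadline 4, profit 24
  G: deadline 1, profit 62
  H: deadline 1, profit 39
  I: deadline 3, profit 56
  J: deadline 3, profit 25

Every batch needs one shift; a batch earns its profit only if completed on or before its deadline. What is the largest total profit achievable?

Sort by profit descending; place each in the latest free slot ≤ its deadline.
Profit order: E=89 D=88 G=62 I=56 B=51 H=39 J=25 F=24 C=13 A=10
Assign: E→slot 4, D→slot 2, G→slot 1, I→slot 3, B skipped, H skipped, J skipped, F skipped, C skipped, A skipped.
Slots: [1:G] [2:D] [3:I] [4:E]
Profit = 62 + 88 + 56 + 89 = 295

295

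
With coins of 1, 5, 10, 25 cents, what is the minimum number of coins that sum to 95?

5

Greedy: take as many of the largest coin as possible, then repeat with the remainder.
95 − 3×25→20 − 2×10→0
Total coins = 3 + 2 = 5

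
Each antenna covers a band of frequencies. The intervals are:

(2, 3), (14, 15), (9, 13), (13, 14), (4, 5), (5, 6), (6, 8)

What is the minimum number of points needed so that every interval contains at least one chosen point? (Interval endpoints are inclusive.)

Sort by right endpoint; whenever an interval is uncovered, place a point at its right end.
Sorted: [2,3] [4,5] [5,6] [6,8] [9,13] [13,14] [14,15]
{[2,3]} hit by 3; {[4,5],[5,6]} hit by 5; {[6,8]} hit by 8; {[9,13],[13,14]} hit by 13; {[14,15]} hit by 15.
Points: 3, 5, 8, 13, 15 (5 total).

5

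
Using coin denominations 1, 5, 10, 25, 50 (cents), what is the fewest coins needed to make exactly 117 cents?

Greedy: take as many of the largest coin as possible, then repeat with the remainder.
117 = 2×50 + 1×10 + 1×5 + 2×1
Total coins = 2 + 1 + 1 + 2 = 6

6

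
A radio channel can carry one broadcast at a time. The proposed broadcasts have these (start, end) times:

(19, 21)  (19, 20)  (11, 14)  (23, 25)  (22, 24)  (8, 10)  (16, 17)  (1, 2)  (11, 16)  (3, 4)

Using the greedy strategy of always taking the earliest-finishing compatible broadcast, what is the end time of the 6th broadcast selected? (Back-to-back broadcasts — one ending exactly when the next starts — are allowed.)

20

Sort by end time and greedily take each interval whose start is ≥ the last chosen end.
By end time: (1,2), (3,4), (8,10), (11,14), (11,16), (16,17), (19,20), (19,21), (22,24), (23,25).
Pick (1,2); next start ≥ 2 → (3,4); next start ≥ 4 → (8,10); next start ≥ 10 → (11,14); next start ≥ 14 → (16,17); next start ≥ 17 → (19,20); next start ≥ 20 → (22,24).
Selected: (1,2) (3,4) (8,10) (11,14) (16,17) (19,20) (22,24)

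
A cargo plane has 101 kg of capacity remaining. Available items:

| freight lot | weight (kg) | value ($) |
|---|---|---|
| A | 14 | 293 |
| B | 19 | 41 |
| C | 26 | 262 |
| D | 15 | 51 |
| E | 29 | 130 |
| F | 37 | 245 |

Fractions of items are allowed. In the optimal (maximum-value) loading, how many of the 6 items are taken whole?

3

Ratios (sorted): A 20.93, C 10.08, F 6.62, E 4.48, D 3.40, B 2.16
take A (14 @ 293); take C (26 @ 262); take F (37 @ 245); take 24/29 of E → 107.59. Capacity used 101/101.
3 item(s) taken whole; one partial (take 24/29 of E).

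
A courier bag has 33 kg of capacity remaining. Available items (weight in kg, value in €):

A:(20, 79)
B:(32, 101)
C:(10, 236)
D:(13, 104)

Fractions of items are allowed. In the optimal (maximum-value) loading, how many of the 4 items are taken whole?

2

Sort by value per unit weight and fill in that order.
Ratios (sorted): C 23.60, D 8.00, A 3.95, B 3.16
take C (10 @ 236); take D (13 @ 104); take 10/20 of A → 39.50. Capacity used 33/33.
2 item(s) taken whole; one partial (take 10/20 of A).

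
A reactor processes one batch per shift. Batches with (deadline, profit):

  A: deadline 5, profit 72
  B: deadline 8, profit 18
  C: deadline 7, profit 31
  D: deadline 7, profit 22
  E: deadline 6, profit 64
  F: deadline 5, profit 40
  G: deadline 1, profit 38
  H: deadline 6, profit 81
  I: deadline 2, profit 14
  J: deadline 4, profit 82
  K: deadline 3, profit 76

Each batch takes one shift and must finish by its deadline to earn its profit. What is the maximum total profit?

Sort by profit descending; place each in the latest free slot ≤ its deadline.
By profit: J(d4,82), H(d6,81), K(d3,76), A(d5,72), E(d6,64), F(d5,40), G(d1,38), C(d7,31), D(d7,22), B(d8,18), I(d2,14)
J→slot 4; H→slot 6; K→slot 3; A→slot 5; E→slot 2; F→slot 1; G skipped; C→slot 7; D skipped; B→slot 8; I skipped.
Profit = 40 + 64 + 76 + 82 + 72 + 81 + 31 + 18 = 464

464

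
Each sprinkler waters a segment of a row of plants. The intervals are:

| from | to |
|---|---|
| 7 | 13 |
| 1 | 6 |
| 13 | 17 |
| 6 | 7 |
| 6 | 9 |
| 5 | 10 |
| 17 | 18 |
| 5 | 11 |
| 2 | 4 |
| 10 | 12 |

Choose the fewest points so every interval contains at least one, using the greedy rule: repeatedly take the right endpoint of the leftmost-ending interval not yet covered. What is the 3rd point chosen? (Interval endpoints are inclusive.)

By right end: [2,4]  [1,6]  [6,7]  [6,9]  [5,10]  [5,11]  [10,12]  [7,13]  [13,17]  [17,18]
[2,4] uncovered → point at 4; [6,7] uncovered → point at 7; [10,12] uncovered → point at 12; [13,17] uncovered → point at 17.
Points: 4, 7, 12, 17 (4 total).

12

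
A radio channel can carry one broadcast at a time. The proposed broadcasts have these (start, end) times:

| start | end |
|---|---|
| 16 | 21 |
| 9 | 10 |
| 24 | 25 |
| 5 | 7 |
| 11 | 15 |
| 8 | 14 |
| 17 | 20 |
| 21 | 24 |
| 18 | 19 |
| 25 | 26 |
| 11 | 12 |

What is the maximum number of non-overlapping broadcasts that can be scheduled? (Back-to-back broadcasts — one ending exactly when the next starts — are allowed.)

By end time: (5,7), (9,10), (11,12), (8,14), (11,15), (18,19), (17,20), (16,21), (21,24), (24,25), (25,26).
Pick (5,7); next start ≥ 7 → (9,10); next start ≥ 10 → (11,12); next start ≥ 12 → (18,19); next start ≥ 19 → (21,24); next start ≥ 24 → (24,25); next start ≥ 25 → (25,26).
Selected 7 broadcasts.

7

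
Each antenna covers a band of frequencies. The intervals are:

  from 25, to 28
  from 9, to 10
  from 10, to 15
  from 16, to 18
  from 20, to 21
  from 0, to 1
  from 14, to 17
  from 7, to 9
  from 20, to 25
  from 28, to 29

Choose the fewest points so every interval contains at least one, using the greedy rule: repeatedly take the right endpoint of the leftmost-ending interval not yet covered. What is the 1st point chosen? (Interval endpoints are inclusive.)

Process intervals by earliest right end; each time one isn't hit yet, stab at its right endpoint.
Sorted: [0,1] [7,9] [9,10] [10,15] [14,17] [16,18] [20,21] [20,25] [25,28] [28,29]
{[0,1]} hit by 1; {[7,9],[9,10]} hit by 9; {[10,15],[14,17]} hit by 15; {[16,18]} hit by 18; {[20,21],[20,25]} hit by 21; {[25,28],[28,29]} hit by 28.
Points: 1, 9, 15, 18, 21, 28 (6 total).

1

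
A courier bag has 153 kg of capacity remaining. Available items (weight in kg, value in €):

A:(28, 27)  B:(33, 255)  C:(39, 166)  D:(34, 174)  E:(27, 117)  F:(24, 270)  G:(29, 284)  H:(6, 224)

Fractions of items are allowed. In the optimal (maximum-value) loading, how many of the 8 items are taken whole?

Ratios (sorted): H 37.33, F 11.25, G 9.79, B 7.73, D 5.12, E 4.33, C 4.26, A 0.96
take H (6 @ 224); take F (24 @ 270); take G (29 @ 284); take B (33 @ 255); take D (34 @ 174); take E (27 @ 117). Capacity used 153/153.
6 item(s) taken whole.

6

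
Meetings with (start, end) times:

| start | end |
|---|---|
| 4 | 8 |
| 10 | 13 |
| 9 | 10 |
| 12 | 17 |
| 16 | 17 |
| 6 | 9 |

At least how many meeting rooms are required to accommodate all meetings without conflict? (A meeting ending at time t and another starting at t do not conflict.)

2

Events (time:±→running): 4:+→1 6:+→2 … peak 2.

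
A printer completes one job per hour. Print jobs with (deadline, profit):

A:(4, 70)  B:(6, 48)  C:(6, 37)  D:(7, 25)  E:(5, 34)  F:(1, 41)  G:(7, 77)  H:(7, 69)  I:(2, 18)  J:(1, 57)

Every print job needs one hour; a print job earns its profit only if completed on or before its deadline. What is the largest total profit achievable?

392

Profit order: G=77 A=70 H=69 J=57 B=48 F=41 C=37 E=34 D=25 I=18
Assign: G→slot 7, A→slot 4, H→slot 6, J→slot 1, B→slot 5, F skipped, C→slot 3, E→slot 2, D skipped, I skipped.
Slots: [1:J] [2:E] [3:C] [4:A] [5:B] [6:H] [7:G]
Profit = 57 + 34 + 37 + 70 + 48 + 69 + 77 = 392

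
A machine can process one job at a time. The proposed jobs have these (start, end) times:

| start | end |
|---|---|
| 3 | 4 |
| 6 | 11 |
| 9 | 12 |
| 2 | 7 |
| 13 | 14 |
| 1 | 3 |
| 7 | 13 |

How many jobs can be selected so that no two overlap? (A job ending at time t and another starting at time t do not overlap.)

4

Sorted by end: (1,3)  (3,4)  (2,7)  (6,11)  (9,12)  (7,13)  (13,14)
take (1,3); take (3,4); take (6,11); take (13,14).
Selected 4 jobs.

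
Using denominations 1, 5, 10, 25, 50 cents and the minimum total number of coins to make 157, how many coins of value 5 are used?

1

Use the largest denomination that fits, subtract, and repeat.
157 − 3×50→7 − 1×5→2 − 2×1→0
Count of 5: 1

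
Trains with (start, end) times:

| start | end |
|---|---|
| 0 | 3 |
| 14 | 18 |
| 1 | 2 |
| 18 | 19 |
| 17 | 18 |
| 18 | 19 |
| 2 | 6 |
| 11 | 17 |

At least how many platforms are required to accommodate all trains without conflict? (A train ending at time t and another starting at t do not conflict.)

2

Events (time:±→running): 0:+→1 1:+→2 … peak 2.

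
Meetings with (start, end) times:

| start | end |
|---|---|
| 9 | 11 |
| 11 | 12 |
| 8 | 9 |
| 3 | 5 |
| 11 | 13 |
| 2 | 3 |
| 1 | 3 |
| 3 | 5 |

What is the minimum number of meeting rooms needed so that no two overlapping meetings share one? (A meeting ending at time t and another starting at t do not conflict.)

2

The answer is the maximum number of intervals overlapping at any instant.
Events (time:±→running): 1:+→1 2:+→2 … peak 2.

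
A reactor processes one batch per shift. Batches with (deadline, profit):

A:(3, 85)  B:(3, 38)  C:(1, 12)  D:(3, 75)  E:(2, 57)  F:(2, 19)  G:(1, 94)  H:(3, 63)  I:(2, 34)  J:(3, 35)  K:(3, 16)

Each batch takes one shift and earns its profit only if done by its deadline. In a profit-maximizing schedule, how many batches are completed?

3

By profit: G(d1,94), A(d3,85), D(d3,75), H(d3,63), E(d2,57), B(d3,38), J(d3,35), I(d2,34), F(d2,19), K(d3,16), C(d1,12)
G→slot 1; A→slot 3; D→slot 2; H skipped; E skipped; B skipped; J skipped; I skipped; F skipped; K skipped; C skipped.
3 of 11 scheduled.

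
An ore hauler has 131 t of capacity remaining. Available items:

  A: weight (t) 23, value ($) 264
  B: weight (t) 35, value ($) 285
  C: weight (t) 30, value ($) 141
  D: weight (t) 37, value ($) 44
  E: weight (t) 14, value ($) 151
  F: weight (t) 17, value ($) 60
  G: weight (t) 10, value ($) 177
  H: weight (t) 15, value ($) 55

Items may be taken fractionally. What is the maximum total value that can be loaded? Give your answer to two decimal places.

Ratios (sorted): G 17.70, A 11.48, E 10.79, B 8.14, C 4.70, H 3.67, F 3.53, D 1.19
take G (10 @ 177); take A (23 @ 264); take E (14 @ 151); take B (35 @ 285); take C (30 @ 141); take H (15 @ 55); take 4/17 of F → 14.12. Capacity used 131/131.
Total value = 1087.12

1087.12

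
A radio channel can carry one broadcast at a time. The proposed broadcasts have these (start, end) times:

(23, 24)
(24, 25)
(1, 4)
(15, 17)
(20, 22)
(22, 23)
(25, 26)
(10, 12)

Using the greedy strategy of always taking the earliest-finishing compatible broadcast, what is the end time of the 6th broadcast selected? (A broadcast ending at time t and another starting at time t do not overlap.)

24

Order by finish time; keep every interval that doesn't clash with the previous kept one.
By end time: (1,4), (10,12), (15,17), (20,22), (22,23), (23,24), (24,25), (25,26).
Pick (1,4); next start ≥ 4 → (10,12); next start ≥ 12 → (15,17); next start ≥ 17 → (20,22); next start ≥ 22 → (22,23); next start ≥ 23 → (23,24); next start ≥ 24 → (24,25); next start ≥ 25 → (25,26).
Selected: (1,4) (10,12) (15,17) (20,22) (22,23) (23,24) (24,25) (25,26)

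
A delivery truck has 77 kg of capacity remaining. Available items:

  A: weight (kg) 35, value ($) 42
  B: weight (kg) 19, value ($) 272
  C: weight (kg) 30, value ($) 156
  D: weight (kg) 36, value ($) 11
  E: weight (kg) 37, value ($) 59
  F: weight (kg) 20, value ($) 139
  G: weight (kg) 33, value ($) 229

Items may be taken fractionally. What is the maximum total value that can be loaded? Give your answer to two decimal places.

Ratios (sorted): B 14.32, F 6.95, G 6.94, C 5.20, E 1.59, A 1.20, D 0.31
take B (19 @ 272); take F (20 @ 139); take G (33 @ 229); take 5/30 of C → 26.00. Capacity used 77/77.
Total value = 666.00

666.00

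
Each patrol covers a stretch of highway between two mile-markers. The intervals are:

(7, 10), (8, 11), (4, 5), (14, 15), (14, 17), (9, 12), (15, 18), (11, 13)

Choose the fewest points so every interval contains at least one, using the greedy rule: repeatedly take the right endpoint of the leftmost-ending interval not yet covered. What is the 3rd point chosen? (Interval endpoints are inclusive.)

13

Process intervals by earliest right end; each time one isn't hit yet, stab at its right endpoint.
By right end: [4,5]  [7,10]  [8,11]  [9,12]  [11,13]  [14,15]  [14,17]  [15,18]
[4,5] uncovered → point at 5; [7,10] uncovered → point at 10; [11,13] uncovered → point at 13; [14,15] uncovered → point at 15.
Points: 5, 10, 13, 15 (4 total).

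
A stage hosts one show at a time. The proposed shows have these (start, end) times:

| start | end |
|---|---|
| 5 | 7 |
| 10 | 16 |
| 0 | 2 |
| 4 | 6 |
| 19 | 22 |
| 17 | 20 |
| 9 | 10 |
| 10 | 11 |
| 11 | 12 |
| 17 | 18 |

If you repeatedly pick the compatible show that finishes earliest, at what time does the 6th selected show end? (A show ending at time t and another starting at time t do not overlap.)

18

By end time: (0,2), (4,6), (5,7), (9,10), (10,11), (11,12), (10,16), (17,18), (17,20), (19,22).
Pick (0,2); next start ≥ 2 → (4,6); next start ≥ 6 → (9,10); next start ≥ 10 → (10,11); next start ≥ 11 → (11,12); next start ≥ 12 → (17,18); next start ≥ 18 → (19,22).
Selected: (0,2) (4,6) (9,10) (10,11) (11,12) (17,18) (19,22)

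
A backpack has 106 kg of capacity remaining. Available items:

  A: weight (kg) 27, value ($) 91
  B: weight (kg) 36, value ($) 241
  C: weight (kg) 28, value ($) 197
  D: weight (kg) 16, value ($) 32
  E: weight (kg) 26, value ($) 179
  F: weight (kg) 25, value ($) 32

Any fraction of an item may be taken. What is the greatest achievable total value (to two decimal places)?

670.93

Greedy by value/weight ratio, highest first.
Order: C (197/28=7.04) > E (179/26=6.88) > B (241/36=6.69) > A (91/27=3.37) > D (32/16=2.00) > F (32/25=1.28)
Fill: take C (28 @ 197) → take E (26 @ 179) → take B (36 @ 241) → take 16/27 of A → 53.93; 106/106 used.
Total value = 670.93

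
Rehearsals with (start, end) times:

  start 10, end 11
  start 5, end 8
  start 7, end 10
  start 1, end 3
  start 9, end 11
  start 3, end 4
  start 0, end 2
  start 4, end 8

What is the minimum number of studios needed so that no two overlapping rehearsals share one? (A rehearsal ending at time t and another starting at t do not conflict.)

Count concurrent intervals with a sweep; the peak is the room count.
Events (time:±→running): 0:+→1 1:+→2 2:-→1 3:-→0 3:+→1 4:-→0 4:+→1 5:+→2 7:+→3 … peak 3.

3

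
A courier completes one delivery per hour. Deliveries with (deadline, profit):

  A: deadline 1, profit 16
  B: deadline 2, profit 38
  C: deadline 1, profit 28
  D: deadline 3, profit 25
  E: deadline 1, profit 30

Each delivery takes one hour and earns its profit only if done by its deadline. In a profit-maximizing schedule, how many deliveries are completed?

3

Profit order: B=38 E=30 C=28 D=25 A=16
Assign: B→slot 2, E→slot 1, C skipped, D→slot 3, A skipped.
Slots: [1:E] [2:B] [3:D]
3 of 5 scheduled.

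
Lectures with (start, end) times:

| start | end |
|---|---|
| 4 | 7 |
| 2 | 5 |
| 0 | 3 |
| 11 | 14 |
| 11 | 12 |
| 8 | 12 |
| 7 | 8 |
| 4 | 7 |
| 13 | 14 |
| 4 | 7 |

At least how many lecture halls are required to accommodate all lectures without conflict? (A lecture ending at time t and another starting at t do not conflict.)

Count concurrent intervals with a sweep; the peak is the room count.
Events (time:±→running): 0:+→1 2:+→2 3:-→1 4:+→2 4:+→3 4:+→4 … peak 4.

4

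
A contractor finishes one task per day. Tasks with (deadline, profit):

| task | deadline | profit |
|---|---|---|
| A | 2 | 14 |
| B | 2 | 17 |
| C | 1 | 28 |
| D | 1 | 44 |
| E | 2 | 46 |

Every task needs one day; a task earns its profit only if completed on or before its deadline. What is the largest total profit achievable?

Profit order: E=46 D=44 C=28 B=17 A=14
Assign: E→slot 2, D→slot 1, C skipped, B skipped, A skipped.
Slots: [1:D] [2:E]
Profit = 44 + 46 = 90

90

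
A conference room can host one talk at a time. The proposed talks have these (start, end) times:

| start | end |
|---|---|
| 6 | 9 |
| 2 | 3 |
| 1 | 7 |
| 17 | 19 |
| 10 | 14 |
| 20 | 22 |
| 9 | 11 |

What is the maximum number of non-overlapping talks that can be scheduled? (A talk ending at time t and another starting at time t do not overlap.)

Order by finish time; keep every interval that doesn't clash with the previous kept one.
Sorted by end: (2,3)  (1,7)  (6,9)  (9,11)  (10,14)  (17,19)  (20,22)
take (2,3); take (6,9); take (9,11); skip (10,14); take (17,19); take (20,22).
Selected 5 talks.

5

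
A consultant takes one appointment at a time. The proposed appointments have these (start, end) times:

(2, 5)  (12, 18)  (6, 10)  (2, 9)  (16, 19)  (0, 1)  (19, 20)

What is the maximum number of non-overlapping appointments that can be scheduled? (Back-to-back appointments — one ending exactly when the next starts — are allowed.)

5

Order by finish time; keep every interval that doesn't clash with the previous kept one.
By end time: (0,1), (2,5), (2,9), (6,10), (12,18), (16,19), (19,20).
Pick (0,1); next start ≥ 1 → (2,5); next start ≥ 5 → (6,10); next start ≥ 10 → (12,18); next start ≥ 18 → (19,20).
Selected 5 appointments.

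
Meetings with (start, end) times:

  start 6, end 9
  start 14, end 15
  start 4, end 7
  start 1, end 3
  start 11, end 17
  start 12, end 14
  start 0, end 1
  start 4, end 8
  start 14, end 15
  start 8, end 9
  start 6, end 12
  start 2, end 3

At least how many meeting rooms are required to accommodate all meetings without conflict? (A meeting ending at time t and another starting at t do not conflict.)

4

The answer is the maximum number of intervals overlapping at any instant.
starts: [0, 1, 2, 4, 4, 6, 6, 8, 11, 12, 14, 14]
ends:   [1, 3, 3, 7, 8, 9, 9, 12, 14, 15, 15, 17]
s0→1 e1→0 s1→1 s2→2 e3→1 e3→0 s4→1 s4→2 s6→3 s6→4  — peak 4.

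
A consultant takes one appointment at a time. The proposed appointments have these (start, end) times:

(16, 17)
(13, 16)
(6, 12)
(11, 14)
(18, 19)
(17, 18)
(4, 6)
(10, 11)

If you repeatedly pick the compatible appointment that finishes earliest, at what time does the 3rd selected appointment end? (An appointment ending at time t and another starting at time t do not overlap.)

14

By end time: (4,6), (10,11), (6,12), (11,14), (13,16), (16,17), (17,18), (18,19).
Pick (4,6); next start ≥ 6 → (10,11); next start ≥ 11 → (11,14); next start ≥ 14 → (16,17); next start ≥ 17 → (17,18); next start ≥ 18 → (18,19).
Selected: (4,6) (10,11) (11,14) (16,17) (17,18) (18,19)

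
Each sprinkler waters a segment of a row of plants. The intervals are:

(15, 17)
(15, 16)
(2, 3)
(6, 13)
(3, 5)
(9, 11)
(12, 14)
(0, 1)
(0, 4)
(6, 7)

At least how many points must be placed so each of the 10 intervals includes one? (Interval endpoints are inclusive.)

Sort by right endpoint; whenever an interval is uncovered, place a point at its right end.
By right end: [0,1]  [2,3]  [0,4]  [3,5]  [6,7]  [9,11]  [6,13]  [12,14]  [15,16]  [15,17]
[0,1] uncovered → point at 1; [2,3] uncovered → point at 3; [6,7] uncovered → point at 7; [9,11] uncovered → point at 11; [12,14] uncovered → point at 14; [15,16] uncovered → point at 16.
Points: 1, 3, 7, 11, 14, 16 (6 total).

6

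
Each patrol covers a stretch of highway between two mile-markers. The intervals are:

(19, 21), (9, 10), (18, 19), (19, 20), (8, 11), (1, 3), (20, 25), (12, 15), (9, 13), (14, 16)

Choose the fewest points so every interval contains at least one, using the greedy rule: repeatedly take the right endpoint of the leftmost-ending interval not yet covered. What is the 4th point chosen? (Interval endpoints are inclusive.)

19

Process intervals by earliest right end; each time one isn't hit yet, stab at its right endpoint.
Sorted: [1,3] [9,10] [8,11] [9,13] [12,15] [14,16] [18,19] [19,20] [19,21] [20,25]
{[1,3]} hit by 3; {[9,10],[8,11],[9,13]} hit by 10; {[12,15],[14,16]} hit by 15; {[18,19],[19,20],[19,21]} hit by 19; {[20,25]} hit by 25.
Points: 3, 10, 15, 19, 25 (5 total).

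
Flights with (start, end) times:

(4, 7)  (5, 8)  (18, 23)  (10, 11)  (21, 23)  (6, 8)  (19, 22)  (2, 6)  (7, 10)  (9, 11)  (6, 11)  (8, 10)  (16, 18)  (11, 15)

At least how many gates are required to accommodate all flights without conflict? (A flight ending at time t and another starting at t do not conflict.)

starts: [2, 4, 5, 6, 6, 7, 8, 9, 10, 11, 16, 18, 19, 21]
ends:   [6, 7, 8, 8, 10, 10, 11, 11, 11, 15, 18, 22, 23, 23]
s2→1 s4→2 s5→3 e6→2 s6→3 s6→4  — peak 4.

4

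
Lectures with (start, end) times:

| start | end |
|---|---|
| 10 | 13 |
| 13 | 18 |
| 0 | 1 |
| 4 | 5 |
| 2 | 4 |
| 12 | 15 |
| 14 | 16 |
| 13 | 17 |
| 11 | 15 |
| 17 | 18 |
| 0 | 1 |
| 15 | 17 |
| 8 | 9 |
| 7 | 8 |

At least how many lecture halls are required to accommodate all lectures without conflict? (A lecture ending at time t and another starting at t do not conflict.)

5

Count concurrent intervals with a sweep; the peak is the room count.
Events (time:±→running): 0:+→1 0:+→2 1:-→1 1:-→0 2:+→1 4:-→0 4:+→1 5:-→0 7:+→1 8:-→0 8:+→1 9:-→0 10:+→1 11:+→2 12:+→3 13:-→2 13:+→3 13:+→4 14:+→5 … peak 5.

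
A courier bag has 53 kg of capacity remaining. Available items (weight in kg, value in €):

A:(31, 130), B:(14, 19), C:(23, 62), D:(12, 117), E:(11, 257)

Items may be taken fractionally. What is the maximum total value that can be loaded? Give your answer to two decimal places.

499.81

Greedy by value/weight ratio, highest first.
Order: E (257/11=23.36) > D (117/12=9.75) > A (130/31=4.19) > C (62/23=2.70) > B (19/14=1.36)
Fill: take E (11 @ 257) → take D (12 @ 117) → take 30/31 of A → 125.81; 53/53 used.
Total value = 499.81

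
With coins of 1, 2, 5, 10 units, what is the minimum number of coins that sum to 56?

Use the largest denomination that fits, subtract, and repeat.
56 − 5×10→6 − 1×5→1 − 1×1→0
Total coins = 5 + 1 + 1 = 7

7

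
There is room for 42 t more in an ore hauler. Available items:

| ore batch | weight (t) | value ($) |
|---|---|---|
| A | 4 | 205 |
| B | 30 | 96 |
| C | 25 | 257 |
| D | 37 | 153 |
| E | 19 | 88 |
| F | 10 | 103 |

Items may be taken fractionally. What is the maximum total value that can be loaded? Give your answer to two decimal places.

578.89

Ratios (sorted): A 51.25, F 10.30, C 10.28, E 4.63, D 4.14, B 3.20
take A (4 @ 205); take F (10 @ 103); take C (25 @ 257); take 3/19 of E → 13.89. Capacity used 42/42.
Total value = 578.89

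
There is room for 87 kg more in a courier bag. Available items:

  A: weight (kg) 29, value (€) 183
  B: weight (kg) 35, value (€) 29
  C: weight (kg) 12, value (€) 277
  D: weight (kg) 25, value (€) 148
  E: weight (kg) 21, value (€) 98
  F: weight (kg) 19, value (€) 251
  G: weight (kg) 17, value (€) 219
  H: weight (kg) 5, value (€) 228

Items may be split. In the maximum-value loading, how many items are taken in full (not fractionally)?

5

Sort by value per unit weight and fill in that order.
Ratios (sorted): H 45.60, C 23.08, F 13.21, G 12.88, A 6.31, D 5.92, E 4.67, B 0.83
take H (5 @ 228); take C (12 @ 277); take F (19 @ 251); take G (17 @ 219); take A (29 @ 183); take 5/25 of D → 29.60. Capacity used 87/87.
5 item(s) taken whole; one partial (take 5/25 of D).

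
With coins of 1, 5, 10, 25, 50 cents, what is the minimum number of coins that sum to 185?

185 = 3×50 + 1×25 + 1×10
Total coins = 3 + 1 + 1 = 5

5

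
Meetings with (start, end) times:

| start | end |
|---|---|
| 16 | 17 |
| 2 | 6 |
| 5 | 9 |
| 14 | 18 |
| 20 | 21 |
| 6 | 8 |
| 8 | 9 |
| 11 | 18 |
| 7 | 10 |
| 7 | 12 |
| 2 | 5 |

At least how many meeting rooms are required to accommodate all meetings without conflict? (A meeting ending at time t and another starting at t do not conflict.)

4

starts: [2, 2, 5, 6, 7, 7, 8, 11, 14, 16, 20]
ends:   [5, 6, 8, 9, 9, 10, 12, 17, 18, 18, 21]
s2→1 s2→2 e5→1 s5→2 e6→1 s6→2 s7→3 s7→4  — peak 4.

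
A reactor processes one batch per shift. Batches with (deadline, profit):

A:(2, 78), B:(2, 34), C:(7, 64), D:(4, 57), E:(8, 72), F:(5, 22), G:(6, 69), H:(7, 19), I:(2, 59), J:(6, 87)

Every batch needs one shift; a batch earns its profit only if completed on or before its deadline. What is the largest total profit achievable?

508

By profit: J(d6,87), A(d2,78), E(d8,72), G(d6,69), C(d7,64), I(d2,59), D(d4,57), B(d2,34), F(d5,22), H(d7,19)
J→slot 6; A→slot 2; E→slot 8; G→slot 5; C→slot 7; I→slot 1; D→slot 4; B skipped; F→slot 3; H skipped.
Profit = 59 + 78 + 22 + 57 + 69 + 87 + 64 + 72 = 508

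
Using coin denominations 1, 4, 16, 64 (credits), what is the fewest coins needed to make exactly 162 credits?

6

Use the largest denomination that fits, subtract, and repeat.
162 = 2×64 + 2×16 + 2×1
Total coins = 2 + 2 + 2 = 6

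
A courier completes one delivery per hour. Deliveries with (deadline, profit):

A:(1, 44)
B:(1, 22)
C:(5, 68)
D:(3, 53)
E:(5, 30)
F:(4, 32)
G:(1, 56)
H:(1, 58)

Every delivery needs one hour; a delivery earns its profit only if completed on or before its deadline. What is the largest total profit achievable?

By profit: C(d5,68), H(d1,58), G(d1,56), D(d3,53), A(d1,44), F(d4,32), E(d5,30), B(d1,22)
C→slot 5; H→slot 1; G skipped; D→slot 3; A skipped; F→slot 4; E→slot 2; B skipped.
Profit = 58 + 30 + 53 + 32 + 68 = 241

241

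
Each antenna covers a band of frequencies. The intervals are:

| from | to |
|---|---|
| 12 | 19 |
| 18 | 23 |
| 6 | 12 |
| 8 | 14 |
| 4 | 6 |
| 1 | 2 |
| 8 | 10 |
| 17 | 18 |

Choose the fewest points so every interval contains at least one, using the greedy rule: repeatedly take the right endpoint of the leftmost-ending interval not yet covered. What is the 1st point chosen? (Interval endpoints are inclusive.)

Sorted: [1,2] [4,6] [8,10] [6,12] [8,14] [17,18] [12,19] [18,23]
{[1,2]} hit by 2; {[4,6]} hit by 6; {[8,10],[6,12],[8,14]} hit by 10; {[17,18],[12,19],[18,23]} hit by 18.
Points: 2, 6, 10, 18 (4 total).

2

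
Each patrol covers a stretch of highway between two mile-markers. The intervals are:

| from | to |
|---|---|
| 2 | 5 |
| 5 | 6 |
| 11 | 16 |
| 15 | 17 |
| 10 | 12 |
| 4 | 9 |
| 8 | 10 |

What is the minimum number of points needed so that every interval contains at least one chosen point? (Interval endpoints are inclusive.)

3

Process intervals by earliest right end; each time one isn't hit yet, stab at its right endpoint.
By right end: [2,5]  [5,6]  [4,9]  [8,10]  [10,12]  [11,16]  [15,17]
[2,5] uncovered → point at 5; [8,10] uncovered → point at 10; [11,16] uncovered → point at 16.
Points: 5, 10, 16 (3 total).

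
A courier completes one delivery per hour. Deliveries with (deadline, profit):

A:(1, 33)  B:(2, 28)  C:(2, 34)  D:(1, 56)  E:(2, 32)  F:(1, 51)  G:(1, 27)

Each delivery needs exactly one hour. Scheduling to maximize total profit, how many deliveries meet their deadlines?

2

Take jobs in profit order; each goes to the latest open slot no later than its deadline.
By profit: D(d1,56), F(d1,51), C(d2,34), A(d1,33), E(d2,32), B(d2,28), G(d1,27)
D→slot 1; F skipped; C→slot 2; A skipped; E skipped; B skipped; G skipped.
2 of 7 scheduled.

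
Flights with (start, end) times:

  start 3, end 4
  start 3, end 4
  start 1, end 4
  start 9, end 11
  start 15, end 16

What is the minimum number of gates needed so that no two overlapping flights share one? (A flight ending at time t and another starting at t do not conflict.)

3

Events (time:±→running): 1:+→1 3:+→2 3:+→3 … peak 3.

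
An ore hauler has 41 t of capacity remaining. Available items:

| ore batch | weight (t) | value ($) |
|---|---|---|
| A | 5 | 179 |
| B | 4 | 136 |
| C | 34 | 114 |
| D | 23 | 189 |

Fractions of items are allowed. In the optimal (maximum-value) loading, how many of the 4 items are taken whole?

Order: A (179/5=35.80) > B (136/4=34.00) > D (189/23=8.22) > C (114/34=3.35)
Fill: take A (5 @ 179) → take B (4 @ 136) → take D (23 @ 189) → take 9/34 of C → 30.18; 41/41 used.
3 item(s) taken whole; one partial (take 9/34 of C).

3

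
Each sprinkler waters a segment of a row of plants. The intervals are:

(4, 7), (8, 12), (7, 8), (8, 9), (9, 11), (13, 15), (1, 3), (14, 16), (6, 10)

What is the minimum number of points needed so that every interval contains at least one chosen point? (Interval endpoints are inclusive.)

4

Sort by right endpoint; whenever an interval is uncovered, place a point at its right end.
Sorted: [1,3] [4,7] [7,8] [8,9] [6,10] [9,11] [8,12] [13,15] [14,16]
{[1,3]} hit by 3; {[4,7],[7,8]} hit by 7; {[8,9],[6,10],[9,11],[8,12]} hit by 9; {[13,15],[14,16]} hit by 15.
Points: 3, 7, 9, 15 (4 total).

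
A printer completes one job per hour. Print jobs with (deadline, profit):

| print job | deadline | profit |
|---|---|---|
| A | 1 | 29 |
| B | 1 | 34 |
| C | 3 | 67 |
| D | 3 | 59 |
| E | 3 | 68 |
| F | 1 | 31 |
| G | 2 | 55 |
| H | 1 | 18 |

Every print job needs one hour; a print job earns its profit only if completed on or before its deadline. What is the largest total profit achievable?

Profit order: E=68 C=67 D=59 G=55 B=34 F=31 A=29 H=18
Assign: E→slot 3, C→slot 2, D→slot 1, G skipped, B skipped, F skipped, A skipped, H skipped.
Slots: [1:D] [2:C] [3:E]
Profit = 59 + 67 + 68 = 194

194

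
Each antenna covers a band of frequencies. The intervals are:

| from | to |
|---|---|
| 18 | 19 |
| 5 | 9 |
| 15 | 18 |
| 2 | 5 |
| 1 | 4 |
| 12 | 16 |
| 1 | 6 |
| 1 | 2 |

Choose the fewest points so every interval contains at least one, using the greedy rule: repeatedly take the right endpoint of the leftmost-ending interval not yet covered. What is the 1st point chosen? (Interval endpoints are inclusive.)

Sorted: [1,2] [1,4] [2,5] [1,6] [5,9] [12,16] [15,18] [18,19]
{[1,2],[1,4],[2,5],[1,6]} hit by 2; {[5,9]} hit by 9; {[12,16],[15,18]} hit by 16; {[18,19]} hit by 19.
Points: 2, 9, 16, 19 (4 total).

2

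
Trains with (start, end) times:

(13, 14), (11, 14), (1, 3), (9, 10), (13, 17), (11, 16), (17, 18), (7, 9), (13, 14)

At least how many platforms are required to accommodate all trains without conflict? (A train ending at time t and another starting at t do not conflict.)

5

The answer is the maximum number of intervals overlapping at any instant.
Events (time:±→running): 1:+→1 3:-→0 7:+→1 9:-→0 9:+→1 10:-→0 11:+→1 11:+→2 13:+→3 13:+→4 13:+→5 … peak 5.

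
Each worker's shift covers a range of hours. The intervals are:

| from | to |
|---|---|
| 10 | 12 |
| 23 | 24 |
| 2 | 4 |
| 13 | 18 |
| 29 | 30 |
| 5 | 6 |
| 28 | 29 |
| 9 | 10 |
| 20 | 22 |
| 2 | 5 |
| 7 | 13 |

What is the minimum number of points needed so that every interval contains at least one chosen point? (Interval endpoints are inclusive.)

Sort by right endpoint; whenever an interval is uncovered, place a point at its right end.
By right end: [2,4]  [2,5]  [5,6]  [9,10]  [10,12]  [7,13]  [13,18]  [20,22]  [23,24]  [28,29]  [29,30]
[2,4] uncovered → point at 4; [5,6] uncovered → point at 6; [9,10] uncovered → point at 10; [13,18] uncovered → point at 18; [20,22] uncovered → point at 22; [23,24] uncovered → point at 24; [28,29] uncovered → point at 29.
Points: 4, 6, 10, 18, 22, 24, 29 (7 total).

7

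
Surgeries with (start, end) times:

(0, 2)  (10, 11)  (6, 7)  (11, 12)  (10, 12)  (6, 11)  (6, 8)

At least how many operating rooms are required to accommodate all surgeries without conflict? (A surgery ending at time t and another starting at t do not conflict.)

3

The answer is the maximum number of intervals overlapping at any instant.
starts: [0, 6, 6, 6, 10, 10, 11]
ends:   [2, 7, 8, 11, 11, 12, 12]
s0→1 e2→0 s6→1 s6→2 s6→3  — peak 3.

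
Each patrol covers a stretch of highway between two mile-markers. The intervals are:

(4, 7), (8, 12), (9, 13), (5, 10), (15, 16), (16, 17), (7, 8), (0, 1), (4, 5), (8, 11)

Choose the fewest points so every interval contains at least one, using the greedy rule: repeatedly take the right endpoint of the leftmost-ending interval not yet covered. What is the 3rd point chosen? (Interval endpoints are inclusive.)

8

Sort by right endpoint; whenever an interval is uncovered, place a point at its right end.
Sorted: [0,1] [4,5] [4,7] [7,8] [5,10] [8,11] [8,12] [9,13] [15,16] [16,17]
{[0,1]} hit by 1; {[4,5],[4,7]} hit by 5; {[7,8],[5,10],[8,11],[8,12]} hit by 8; {[9,13]} hit by 13; {[15,16],[16,17]} hit by 16.
Points: 1, 5, 8, 13, 16 (5 total).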